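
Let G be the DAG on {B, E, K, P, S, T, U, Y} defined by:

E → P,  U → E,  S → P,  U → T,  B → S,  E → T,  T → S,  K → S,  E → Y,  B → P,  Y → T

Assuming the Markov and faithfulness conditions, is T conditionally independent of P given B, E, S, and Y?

Yes — T and P are d-separated given {B, E, S, Y}.

There are 5 undirected paths between T and P; checking each against the conditioning set {B, E, S, Y}:
Path 1: T ← E → P
  E is a fork here and E is conditioned on, so the path is blocked at E.
Path 2: T ← Y ← E → P
  Y is a chain here and Y is conditioned on, so the path is blocked at Y.
Path 3: T → S → P
  S is a chain here and S is conditioned on, so the path is blocked at S.
Path 4: T → S ← B → P
  B is a fork here and B is conditioned on, so the path is blocked at B.
Path 5: T ← U → E → P
  E is a chain here and E is conditioned on, so the path is blocked at E.
Since every path is blocked, d-separation holds.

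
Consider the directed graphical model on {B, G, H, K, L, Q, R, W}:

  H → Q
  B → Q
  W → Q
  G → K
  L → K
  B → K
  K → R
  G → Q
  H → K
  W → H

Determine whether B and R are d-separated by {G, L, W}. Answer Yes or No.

There are 4 undirected paths between B and R; checking each against the conditioning set {G, L, W}:
  1. B → Q ← W → H → K → R — Q:collider[blocks]; W:fork[blocks]; H:chain[open]; K:chain[open] ⇒ blocked
  2. B → Q ← G → K → R — Q:collider[blocks]; G:fork[blocks]; K:chain[open] ⇒ blocked
  3. B → Q ← H → K → R — Q:collider[blocks]; H:fork[open]; K:chain[open] ⇒ blocked
  4. B → K → R — K:chain[open] ⇒ active
Because an active path exists, B and R are not d-separated.

No — B and R are not d-separated given {G, L, W}.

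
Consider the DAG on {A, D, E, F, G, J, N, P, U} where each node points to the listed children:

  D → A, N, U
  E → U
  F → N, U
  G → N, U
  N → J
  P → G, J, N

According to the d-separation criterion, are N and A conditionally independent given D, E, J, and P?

5 paths connect N and A; each must be blocked for d-separation to hold:
  1. N ← P → G → U ← D → A — P:fork[blocks]; G:chain[open]; U:collider[blocks]; D:fork[blocks] ⇒ blocked
  2. N ← G → U ← D → A — G:fork[open]; U:collider[blocks]; D:fork[blocks] ⇒ blocked
  3. N ← F → U ← D → A — F:fork[open]; U:collider[blocks]; D:fork[blocks] ⇒ blocked
  4. N → J ← P → G → U ← D → A — J:collider[open]; P:fork[blocks]; G:chain[open]; U:collider[blocks]; D:fork[blocks] ⇒ blocked
  5. N ← D → A — D:fork[blocks] ⇒ blocked
All paths are blocked; N ⊥ A | {D, E, J, P} holds.

Yes — N and A are d-separated given {D, E, J, P}.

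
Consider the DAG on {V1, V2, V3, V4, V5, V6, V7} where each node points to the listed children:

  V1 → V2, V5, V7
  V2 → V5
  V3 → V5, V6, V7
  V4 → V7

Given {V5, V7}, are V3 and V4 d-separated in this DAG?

We examine all 3 paths between V3 and V4:
Path 1: V3 → V5 ← V1 → V7 ← V4
  V5 is a collider and V5 is conditioned on, which opens it; V1 is a fork and V1 is not conditioned on; V7 is a collider and V7 is conditioned on, which opens it — no node blocks this path, so it is active.
Path 2: V3 → V5 ← V2 ← V1 → V7 ← V4
  V5 is a collider and V5 is conditioned on, which opens it; V2 is a chain and V2 is not conditioned on; V1 is a fork and V1 is not conditioned on; V7 is a collider and V7 is conditioned on, which opens it — no node blocks this path, so it is active.
Path 3: V3 → V7 ← V4
  V7 is a collider and V7 is conditioned on, which opens it — no node blocks this path, so it is active.
At least one path is unblocked, so d-separation fails.

No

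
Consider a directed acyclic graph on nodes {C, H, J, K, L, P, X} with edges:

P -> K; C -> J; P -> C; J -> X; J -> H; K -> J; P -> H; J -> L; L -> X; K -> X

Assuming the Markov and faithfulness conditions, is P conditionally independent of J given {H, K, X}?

No — P and J are not d-separated given {H, K, X}.

5 paths connect P and J; each must be blocked for d-separation to hold:
Path 1: P → H ← J
  H is a collider and H is conditioned on, which opens it — no node blocks this path, so it is active.
Path 2: P → C → J
  C is a chain and C is not conditioned on — no node blocks this path, so it is active.
Path 3: P → K → X ← L ← J
  K is a chain here and K is conditioned on, so the path is blocked at K.
Path 4: P → K → X ← J
  K is a chain here and K is conditioned on, so the path is blocked at K.
Path 5: P → K → J
  K is a chain here and K is conditioned on, so the path is blocked at K.
Since the path P → H ← J is active, P and J are not d-separated given {H, K, X}.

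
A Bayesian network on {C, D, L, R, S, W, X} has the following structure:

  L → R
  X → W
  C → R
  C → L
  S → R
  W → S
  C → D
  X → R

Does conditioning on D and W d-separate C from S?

Enumerating the 4 paths from C to S and testing each for blocking by {D, W}:
Path 1: C → L → R ← X → W → S
  R is a collider here and neither R nor any of its descendants is conditioned on, so the collider stays closed — the path is blocked at R.
Path 2: C → L → R ← S
  R is a collider here and neither R nor any of its descendants is conditioned on, so the collider stays closed — the path is blocked at R.
Path 3: C → R ← X → W → S
  R is a collider here and neither R nor any of its descendants is conditioned on, so the collider stays closed — the path is blocked at R.
Path 4: C → R ← S
  R is a collider here and neither R nor any of its descendants is conditioned on, so the collider stays closed — the path is blocked at R.
Every path is blocked, so C and S are d-separated given {D, W}.

Yes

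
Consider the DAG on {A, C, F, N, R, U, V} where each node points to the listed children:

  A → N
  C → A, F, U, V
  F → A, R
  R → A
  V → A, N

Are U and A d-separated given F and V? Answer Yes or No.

5 paths connect U and A; each must be blocked for d-separation to hold:
Path 1: U ← C → F → R → A
  F is a chain here and F is conditioned on, so the path is blocked at F.
Path 2: U ← C → F → A
  F is a chain here and F is conditioned on, so the path is blocked at F.
Path 3: U ← C → V → A
  V is a chain here and V is conditioned on, so the path is blocked at V.
Path 4: U ← C → V → N ← A
  V is a chain here and V is conditioned on, so the path is blocked at V.
Path 5: U ← C → A
  C is a fork and C is not conditioned on — no node blocks this path, so it is active.
Because an active path exists, U and A are not d-separated.

No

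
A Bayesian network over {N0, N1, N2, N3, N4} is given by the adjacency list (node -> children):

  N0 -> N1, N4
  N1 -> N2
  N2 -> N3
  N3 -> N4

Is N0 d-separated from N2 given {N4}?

2 paths connect N0 and N2; each must be blocked for d-separation to hold:
  1. N0 → N1 → N2 — N1:chain[open] ⇒ active
  2. N0 → N4 ← N3 ← N2 — N4:collider[open]; N3:chain[open] ⇒ active
Since the path N0 → N1 → N2 is active, N0 and N2 are not d-separated given {N4}.

No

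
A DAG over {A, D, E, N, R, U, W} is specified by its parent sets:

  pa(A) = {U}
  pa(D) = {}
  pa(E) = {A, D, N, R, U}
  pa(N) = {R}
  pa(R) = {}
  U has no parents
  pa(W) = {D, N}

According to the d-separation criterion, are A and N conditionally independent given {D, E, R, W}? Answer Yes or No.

There are 6 undirected paths between A and N; checking each against the conditioning set {D, E, R, W}:
  1. A ← U → E ← D → W ← N — U:fork[open]; E:collider[open]; D:fork[blocks]; W:collider[open] ⇒ blocked
  2. A ← U → E ← N — U:fork[open]; E:collider[open] ⇒ active
  3. A ← U → E ← R → N — U:fork[open]; E:collider[open]; R:fork[blocks] ⇒ blocked
  4. A → E ← D → W ← N — E:collider[open]; D:fork[blocks]; W:collider[open] ⇒ blocked
  5. A → E ← N — E:collider[open] ⇒ active
  6. A → E ← R → N — E:collider[open]; R:fork[blocks] ⇒ blocked
Because an active path exists, A and N are not d-separated.

No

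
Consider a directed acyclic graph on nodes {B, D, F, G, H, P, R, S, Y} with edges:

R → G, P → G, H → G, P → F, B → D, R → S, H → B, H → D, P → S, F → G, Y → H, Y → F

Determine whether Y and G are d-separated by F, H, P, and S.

Yes

Enumerating the 4 paths from Y to G and testing each for blocking by {F, H, P, S}:
Path 1: Y → F ← P → S ← R → G
  P is a fork here and P is conditioned on, so the path is blocked at P.
Path 2: Y → F ← P → G
  P is a fork here and P is conditioned on, so the path is blocked at P.
Path 3: Y → F → G
  F is a chain here and F is conditioned on, so the path is blocked at F.
Path 4: Y → H → G
  H is a chain here and H is conditioned on, so the path is blocked at H.
All paths are blocked; Y ⊥ G | {F, H, P, S} holds.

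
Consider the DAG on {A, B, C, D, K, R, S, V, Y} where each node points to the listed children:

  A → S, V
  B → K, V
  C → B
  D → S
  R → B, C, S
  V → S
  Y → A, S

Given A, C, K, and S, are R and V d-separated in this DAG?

Enumerating the 5 paths from R to V and testing each for blocking by {A, C, K, S}:
Path 1: R → B → V
  B is a chain and B is not conditioned on — no node blocks this path, so it is active.
Path 2: R → C → B → V
  C is a chain here and C is conditioned on, so the path is blocked at C.
Path 3: R → S ← V
  S is a collider and S is conditioned on, which opens it — no node blocks this path, so it is active.
Path 4: R → S ← Y → A → V
  A is a chain here and A is conditioned on, so the path is blocked at A.
Path 5: R → S ← A → V
  A is a fork here and A is conditioned on, so the path is blocked at A.
At least one path is unblocked, so d-separation fails.

No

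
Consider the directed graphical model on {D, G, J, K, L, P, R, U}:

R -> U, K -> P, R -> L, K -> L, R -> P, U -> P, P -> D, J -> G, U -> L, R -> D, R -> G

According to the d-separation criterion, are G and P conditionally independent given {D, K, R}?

Yes

There are 6 undirected paths between G and P; checking each against the conditioning set {D, K, R}:
Path 1: G ← R → D ← P
  R is a fork here and R is conditioned on, so the path is blocked at R.
Path 2: G ← R → U → L ← K → P
  R is a fork here and R is conditioned on, so the path is blocked at R.
Path 3: G ← R → U → P
  R is a fork here and R is conditioned on, so the path is blocked at R.
Path 4: G ← R → L ← K → P
  R is a fork here and R is conditioned on, so the path is blocked at R.
Path 5: G ← R → L ← U → P
  R is a fork here and R is conditioned on, so the path is blocked at R.
Path 6: G ← R → P
  R is a fork here and R is conditioned on, so the path is blocked at R.
Since every path is blocked, d-separation holds.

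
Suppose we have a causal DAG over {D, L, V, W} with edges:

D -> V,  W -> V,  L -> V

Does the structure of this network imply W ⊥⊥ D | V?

The only undirected path from W to D is:
  1. W → V ← D — V:collider[open] ⇒ active
Since the path W → V ← D is active, W and D are not d-separated given {V}.

No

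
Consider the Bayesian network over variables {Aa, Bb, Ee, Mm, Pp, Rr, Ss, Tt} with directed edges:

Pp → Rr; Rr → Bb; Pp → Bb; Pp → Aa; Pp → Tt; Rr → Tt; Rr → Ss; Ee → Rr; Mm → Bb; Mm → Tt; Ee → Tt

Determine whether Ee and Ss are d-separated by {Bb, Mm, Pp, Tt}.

No — Ee and Ss are not d-separated given {Bb, Mm, Pp, Tt}.

6 paths connect Ee and Ss; each must be blocked for d-separation to hold:
Path 1: Ee → Tt ← Mm → Bb ← Pp → Rr → Ss
  Mm is a fork here and Mm is conditioned on, so the path is blocked at Mm.
Path 2: Ee → Tt ← Mm → Bb ← Rr → Ss
  Mm is a fork here and Mm is conditioned on, so the path is blocked at Mm.
Path 3: Ee → Tt ← Pp → Bb ← Rr → Ss
  Pp is a fork here and Pp is conditioned on, so the path is blocked at Pp.
Path 4: Ee → Tt ← Pp → Rr → Ss
  Pp is a fork here and Pp is conditioned on, so the path is blocked at Pp.
Path 5: Ee → Tt ← Rr → Ss
  Tt is a collider and Tt is conditioned on, which opens it; Rr is a fork and Rr is not conditioned on — no node blocks this path, so it is active.
Path 6: Ee → Rr → Ss
  Rr is a chain and Rr is not conditioned on — no node blocks this path, so it is active.
At least one path is unblocked, so d-separation fails.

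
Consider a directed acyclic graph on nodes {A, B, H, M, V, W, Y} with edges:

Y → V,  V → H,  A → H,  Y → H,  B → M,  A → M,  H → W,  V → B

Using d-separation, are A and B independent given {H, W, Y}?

Enumerating the 3 paths from A to B and testing each for blocking by {H, W, Y}:
Path 1: A → M ← B
  M is a collider here and neither M nor any of its descendants is conditioned on, so the collider stays closed — the path is blocked at M.
Path 2: A → H ← V → B
  H is a collider and H is conditioned on, which opens it; V is a fork and V is not conditioned on — no node blocks this path, so it is active.
Path 3: A → H ← Y → V → B
  Y is a fork here and Y is conditioned on, so the path is blocked at Y.
At least one path is unblocked, so d-separation fails.

No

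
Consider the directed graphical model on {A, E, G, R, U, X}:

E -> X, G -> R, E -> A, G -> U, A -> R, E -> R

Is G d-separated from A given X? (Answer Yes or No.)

Yes

2 paths connect G and A; each must be blocked for d-separation to hold:
Path 1: G → R ← E → A
  R is a collider here and neither R nor any of its descendants is conditioned on, so the collider stays closed — the path is blocked at R.
Path 2: G → R ← A
  R is a collider here and neither R nor any of its descendants is conditioned on, so the collider stays closed — the path is blocked at R.
Since every path is blocked, d-separation holds.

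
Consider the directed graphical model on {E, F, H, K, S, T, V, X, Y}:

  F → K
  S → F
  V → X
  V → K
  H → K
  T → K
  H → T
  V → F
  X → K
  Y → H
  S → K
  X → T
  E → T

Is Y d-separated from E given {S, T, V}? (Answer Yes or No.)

Enumerating the 6 paths from Y to E and testing each for blocking by {S, T, V}:
  1. Y → H → T ← E — H:chain[open]; T:collider[open] ⇒ active
  2. Y → H → K ← T ← E — H:chain[open]; K:collider[blocks]; T:chain[blocks] ⇒ blocked
  3. Y → H → K ← V → X → T ← E — H:chain[open]; K:collider[blocks]; V:fork[blocks]; X:chain[open]; T:collider[open] ⇒ blocked
  4. Y → H → K ← X → T ← E — H:chain[open]; K:collider[blocks]; X:fork[open]; T:collider[open] ⇒ blocked
  5. Y → H → K ← S → F ← V → X → T ← E — H:chain[open]; K:collider[blocks]; S:fork[blocks]; F:collider[blocks]; V:fork[blocks]; X:chain[open]; T:collider[open] ⇒ blocked
  6. Y → H → K ← F ← V → X → T ← E — H:chain[open]; K:collider[blocks]; F:chain[open]; V:fork[blocks]; X:chain[open]; T:collider[open] ⇒ blocked
At least one path is unblocked, so d-separation fails.

No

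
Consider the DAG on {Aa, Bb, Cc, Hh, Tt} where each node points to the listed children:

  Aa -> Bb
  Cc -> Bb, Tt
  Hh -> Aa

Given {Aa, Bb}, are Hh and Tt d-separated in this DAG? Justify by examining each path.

Only one path connects Hh and Tt:
Path 1: Hh → Aa → Bb ← Cc → Tt
  Aa is a chain here and Aa is conditioned on, so the path is blocked at Aa.
All paths are blocked; Hh ⊥ Tt | {Aa, Bb} holds.

Yes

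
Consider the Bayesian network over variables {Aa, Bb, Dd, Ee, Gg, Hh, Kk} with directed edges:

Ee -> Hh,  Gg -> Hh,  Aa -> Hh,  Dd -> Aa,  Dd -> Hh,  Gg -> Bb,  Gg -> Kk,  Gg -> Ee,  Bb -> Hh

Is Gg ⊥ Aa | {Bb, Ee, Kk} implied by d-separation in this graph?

Enumerating the 6 paths from Gg to Aa and testing each for blocking by {Bb, Ee, Kk}:
Path 1: Gg → Bb → Hh ← Dd → Aa
  Bb is a chain here and Bb is conditioned on, so the path is blocked at Bb.
Path 2: Gg → Bb → Hh ← Aa
  Bb is a chain here and Bb is conditioned on, so the path is blocked at Bb.
Path 3: Gg → Ee → Hh ← Dd → Aa
  Ee is a chain here and Ee is conditioned on, so the path is blocked at Ee.
Path 4: Gg → Ee → Hh ← Aa
  Ee is a chain here and Ee is conditioned on, so the path is blocked at Ee.
Path 5: Gg → Hh ← Dd → Aa
  Hh is a collider here and neither Hh nor any of its descendants is conditioned on, so the collider stays closed — the path is blocked at Hh.
Path 6: Gg → Hh ← Aa
  Hh is a collider here and neither Hh nor any of its descendants is conditioned on, so the collider stays closed — the path is blocked at Hh.
Since every path is blocked, d-separation holds.

Yes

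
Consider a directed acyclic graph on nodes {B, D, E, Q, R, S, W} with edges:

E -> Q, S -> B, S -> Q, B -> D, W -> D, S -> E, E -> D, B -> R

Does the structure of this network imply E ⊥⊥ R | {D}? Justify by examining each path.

No

We examine all 3 paths between E and R:
  1. E ← S → B → R — S:fork[open]; B:chain[open] ⇒ active
  2. E → D ← B → R — D:collider[open]; B:fork[open] ⇒ active
  3. E → Q ← S → B → R — Q:collider[blocks]; S:fork[open]; B:chain[open] ⇒ blocked
Since the path E ← S → B → R is active, E and R are not d-separated given {D}.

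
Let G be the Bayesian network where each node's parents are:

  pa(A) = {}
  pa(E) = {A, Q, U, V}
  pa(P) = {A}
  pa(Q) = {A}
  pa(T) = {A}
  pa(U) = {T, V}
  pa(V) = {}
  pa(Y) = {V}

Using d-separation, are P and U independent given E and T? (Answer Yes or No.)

No

We examine all 5 paths between P and U:
  1. P ← A → E ← U — A:fork[open]; E:collider[open] ⇒ active
  2. P ← A → E ← V → U — A:fork[open]; E:collider[open]; V:fork[open] ⇒ active
  3. P ← A → T → U — A:fork[open]; T:chain[blocks] ⇒ blocked
  4. P ← A → Q → E ← U — A:fork[open]; Q:chain[open]; E:collider[open] ⇒ active
  5. P ← A → Q → E ← V → U — A:fork[open]; Q:chain[open]; E:collider[open]; V:fork[open] ⇒ active
Because an active path exists, P and U are not d-separated.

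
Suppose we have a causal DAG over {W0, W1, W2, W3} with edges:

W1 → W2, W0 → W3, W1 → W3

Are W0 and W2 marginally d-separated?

There is one path between W0 and W2:
  1. W0 → W3 ← W1 → W2 — W3:collider[blocks]; W1:fork[open] ⇒ blocked
Every path is blocked, so W0 and W2 are d-separated given ∅.

Yes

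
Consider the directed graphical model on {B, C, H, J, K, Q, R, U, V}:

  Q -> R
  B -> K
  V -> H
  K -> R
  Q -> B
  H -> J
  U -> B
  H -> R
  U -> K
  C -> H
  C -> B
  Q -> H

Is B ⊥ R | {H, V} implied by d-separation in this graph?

6 paths connect B and R; each must be blocked for d-separation to hold:
  1. B ← Q → R — Q:fork[open] ⇒ active
  2. B ← Q → H → R — Q:fork[open]; H:chain[blocks] ⇒ blocked
  3. B ← C → H ← Q → R — C:fork[open]; H:collider[open]; Q:fork[open] ⇒ active
  4. B ← C → H → R — C:fork[open]; H:chain[blocks] ⇒ blocked
  5. B ← U → K → R — U:fork[open]; K:chain[open] ⇒ active
  6. B → K → R — K:chain[open] ⇒ active
At least one path is unblocked, so d-separation fails.

No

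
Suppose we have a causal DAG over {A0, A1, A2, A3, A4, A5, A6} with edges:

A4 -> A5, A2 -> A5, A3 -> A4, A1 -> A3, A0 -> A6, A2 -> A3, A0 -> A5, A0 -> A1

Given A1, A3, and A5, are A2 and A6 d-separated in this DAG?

4 paths connect A2 and A6; each must be blocked for d-separation to hold:
Path 1: A2 → A3 → A4 → A5 ← A0 → A6
  A3 is a chain here and A3 is conditioned on, so the path is blocked at A3.
Path 2: A2 → A3 ← A1 ← A0 → A6
  A1 is a chain here and A1 is conditioned on, so the path is blocked at A1.
Path 3: A2 → A5 ← A4 ← A3 ← A1 ← A0 → A6
  A3 is a chain here and A3 is conditioned on, so the path is blocked at A3.
Path 4: A2 → A5 ← A0 → A6
  A5 is a collider and A5 is conditioned on, which opens it; A0 is a fork and A0 is not conditioned on — no node blocks this path, so it is active.
Because an active path exists, A2 and A6 are not d-separated.

No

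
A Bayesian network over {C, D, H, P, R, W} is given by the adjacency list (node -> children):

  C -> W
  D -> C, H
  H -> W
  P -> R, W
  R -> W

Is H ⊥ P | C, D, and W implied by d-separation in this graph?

No

Enumerating the 4 paths from H to P and testing each for blocking by {C, D, W}:
Path 1: H → W ← R ← P
  W is a collider and W is conditioned on, which opens it; R is a chain and R is not conditioned on — no node blocks this path, so it is active.
Path 2: H → W ← P
  W is a collider and W is conditioned on, which opens it — no node blocks this path, so it is active.
Path 3: H ← D → C → W ← R ← P
  D is a fork here and D is conditioned on, so the path is blocked at D.
Path 4: H ← D → C → W ← P
  D is a fork here and D is conditioned on, so the path is blocked at D.
Since the path H → W ← R ← P is active, H and P are not d-separated given {C, D, W}.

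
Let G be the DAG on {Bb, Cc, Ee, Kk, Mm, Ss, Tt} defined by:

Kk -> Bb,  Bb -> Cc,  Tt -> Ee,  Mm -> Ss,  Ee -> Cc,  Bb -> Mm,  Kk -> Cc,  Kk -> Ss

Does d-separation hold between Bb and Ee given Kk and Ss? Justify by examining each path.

Enumerating the 3 paths from Bb to Ee and testing each for blocking by {Kk, Ss}:
  1. Bb → Mm → Ss ← Kk → Cc ← Ee — Mm:chain[open]; Ss:collider[open]; Kk:fork[blocks]; Cc:collider[blocks] ⇒ blocked
  2. Bb ← Kk → Cc ← Ee — Kk:fork[blocks]; Cc:collider[blocks] ⇒ blocked
  3. Bb → Cc ← Ee — Cc:collider[blocks] ⇒ blocked
Every path is blocked, so Bb and Ee are d-separated given {Kk, Ss}.

Yes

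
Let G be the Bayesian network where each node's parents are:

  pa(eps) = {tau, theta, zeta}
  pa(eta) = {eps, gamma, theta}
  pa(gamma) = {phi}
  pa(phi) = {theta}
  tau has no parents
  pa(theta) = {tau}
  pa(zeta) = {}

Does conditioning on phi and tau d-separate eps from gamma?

Yes

We examine all 6 paths between eps and gamma:
Path 1: eps → eta ← gamma
  eta is a collider here and neither eta nor any of its descendants is conditioned on, so the collider stays closed — the path is blocked at eta.
Path 2: eps → eta ← theta → phi → gamma
  eta is a collider here and neither eta nor any of its descendants is conditioned on, so the collider stays closed — the path is blocked at eta.
Path 3: eps ← tau → theta → eta ← gamma
  tau is a fork here and tau is conditioned on, so the path is blocked at tau.
Path 4: eps ← tau → theta → phi → gamma
  tau is a fork here and tau is conditioned on, so the path is blocked at tau.
Path 5: eps ← theta → eta ← gamma
  eta is a collider here and neither eta nor any of its descendants is conditioned on, so the collider stays closed — the path is blocked at eta.
Path 6: eps ← theta → phi → gamma
  phi is a chain here and phi is conditioned on, so the path is blocked at phi.
Since every path is blocked, d-separation holds.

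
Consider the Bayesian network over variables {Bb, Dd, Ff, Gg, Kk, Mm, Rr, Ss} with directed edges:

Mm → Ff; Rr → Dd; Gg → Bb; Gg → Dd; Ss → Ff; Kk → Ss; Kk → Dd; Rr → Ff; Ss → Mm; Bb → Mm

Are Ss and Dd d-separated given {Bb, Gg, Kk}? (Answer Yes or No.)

Yes

5 paths connect Ss and Dd; each must be blocked for d-separation to hold:
Path 1: Ss ← Kk → Dd
  Kk is a fork here and Kk is conditioned on, so the path is blocked at Kk.
Path 2: Ss → Ff ← Rr → Dd
  Ff is a collider here and neither Ff nor any of its descendants is conditioned on, so the collider stays closed — the path is blocked at Ff.
Path 3: Ss → Ff ← Mm ← Bb ← Gg → Dd
  Ff is a collider here and neither Ff nor any of its descendants is conditioned on, so the collider stays closed — the path is blocked at Ff.
Path 4: Ss → Mm → Ff ← Rr → Dd
  Ff is a collider here and neither Ff nor any of its descendants is conditioned on, so the collider stays closed — the path is blocked at Ff.
Path 5: Ss → Mm ← Bb ← Gg → Dd
  Mm is a collider here and neither Mm nor any of its descendants is conditioned on, so the collider stays closed — the path is blocked at Mm.
Since every path is blocked, d-separation holds.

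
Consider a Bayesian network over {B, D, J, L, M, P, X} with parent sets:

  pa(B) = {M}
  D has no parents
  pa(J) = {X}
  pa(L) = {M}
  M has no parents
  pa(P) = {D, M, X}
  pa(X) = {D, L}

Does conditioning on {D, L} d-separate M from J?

We examine all 3 paths between M and J:
  1. M → P ← D → X → J — P:collider[blocks]; D:fork[blocks]; X:chain[open] ⇒ blocked
  2. M → P ← X → J — P:collider[blocks]; X:fork[open] ⇒ blocked
  3. M → L → X → J — L:chain[blocks]; X:chain[open] ⇒ blocked
Since every path is blocked, d-separation holds.

Yes — M and J are d-separated given {D, L}.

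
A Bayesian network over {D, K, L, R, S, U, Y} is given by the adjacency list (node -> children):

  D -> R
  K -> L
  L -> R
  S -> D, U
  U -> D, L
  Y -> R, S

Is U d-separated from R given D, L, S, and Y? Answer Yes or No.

Enumerating the 5 paths from U to R and testing each for blocking by {D, L, S, Y}:
Path 1: U → L → R
  L is a chain here and L is conditioned on, so the path is blocked at L.
Path 2: U ← S ← Y → R
  S is a chain here and S is conditioned on, so the path is blocked at S.
Path 3: U ← S → D → R
  S is a fork here and S is conditioned on, so the path is blocked at S.
Path 4: U → D ← S ← Y → R
  S is a chain here and S is conditioned on, so the path is blocked at S.
Path 5: U → D → R
  D is a chain here and D is conditioned on, so the path is blocked at D.
Every path is blocked, so U and R are d-separated given {D, L, S, Y}.

Yes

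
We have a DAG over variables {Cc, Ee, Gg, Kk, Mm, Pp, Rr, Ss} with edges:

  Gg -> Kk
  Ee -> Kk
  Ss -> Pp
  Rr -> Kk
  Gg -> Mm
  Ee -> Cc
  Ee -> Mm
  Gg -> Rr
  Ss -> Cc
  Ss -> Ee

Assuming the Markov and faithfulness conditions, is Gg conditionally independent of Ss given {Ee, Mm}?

There are 6 undirected paths between Gg and Ss; checking each against the conditioning set {Ee, Mm}:
  1. Gg → Rr → Kk ← Ee ← Ss — Rr:chain[open]; Kk:collider[blocks]; Ee:chain[blocks] ⇒ blocked
  2. Gg → Rr → Kk ← Ee → Cc ← Ss — Rr:chain[open]; Kk:collider[blocks]; Ee:fork[blocks]; Cc:collider[blocks] ⇒ blocked
  3. Gg → Kk ← Ee ← Ss — Kk:collider[blocks]; Ee:chain[blocks] ⇒ blocked
  4. Gg → Kk ← Ee → Cc ← Ss — Kk:collider[blocks]; Ee:fork[blocks]; Cc:collider[blocks] ⇒ blocked
  5. Gg → Mm ← Ee ← Ss — Mm:collider[open]; Ee:chain[blocks] ⇒ blocked
  6. Gg → Mm ← Ee → Cc ← Ss — Mm:collider[open]; Ee:fork[blocks]; Cc:collider[blocks] ⇒ blocked
Every path is blocked, so Gg and Ss are d-separated given {Ee, Mm}.

Yes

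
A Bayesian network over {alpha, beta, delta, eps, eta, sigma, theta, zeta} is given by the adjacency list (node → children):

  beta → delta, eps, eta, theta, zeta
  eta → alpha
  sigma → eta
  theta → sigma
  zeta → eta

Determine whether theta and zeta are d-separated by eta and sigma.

Enumerating the 4 paths from theta to zeta and testing each for blocking by {eta, sigma}:
Path 1: theta → sigma → eta ← zeta
  sigma is a chain here and sigma is conditioned on, so the path is blocked at sigma.
Path 2: theta → sigma → eta ← beta → zeta
  sigma is a chain here and sigma is conditioned on, so the path is blocked at sigma.
Path 3: theta ← beta → zeta
  beta is a fork and beta is not conditioned on — no node blocks this path, so it is active.
Path 4: theta ← beta → eta ← zeta
  beta is a fork and beta is not conditioned on; eta is a collider and eta is conditioned on, which opens it — no node blocks this path, so it is active.
Since the path theta ← beta → zeta is active, theta and zeta are not d-separated given {eta, sigma}.

No — theta and zeta are not d-separated given {eta, sigma}.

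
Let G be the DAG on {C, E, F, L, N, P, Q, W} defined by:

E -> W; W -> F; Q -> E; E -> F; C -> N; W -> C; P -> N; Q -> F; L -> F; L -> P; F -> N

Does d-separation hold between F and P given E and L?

Yes

5 paths connect F and P; each must be blocked for d-separation to hold:
  1. F → N ← P — N:collider[blocks] ⇒ blocked
  2. F ← L → P — L:fork[blocks] ⇒ blocked
  3. F ← W → C → N ← P — W:fork[open]; C:chain[open]; N:collider[blocks] ⇒ blocked
  4. F ← E → W → C → N ← P — E:fork[blocks]; W:chain[open]; C:chain[open]; N:collider[blocks] ⇒ blocked
  5. F ← Q → E → W → C → N ← P — Q:fork[open]; E:chain[blocks]; W:chain[open]; C:chain[open]; N:collider[blocks] ⇒ blocked
Every path is blocked, so F and P are d-separated given {E, L}.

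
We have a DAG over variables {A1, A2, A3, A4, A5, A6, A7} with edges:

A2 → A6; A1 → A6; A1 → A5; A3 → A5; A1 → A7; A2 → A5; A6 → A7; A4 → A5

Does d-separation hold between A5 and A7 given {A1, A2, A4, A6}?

Yes

Enumerating the 4 paths from A5 to A7 and testing each for blocking by {A1, A2, A4, A6}:
Path 1: A5 ← A1 → A7
  A1 is a fork here and A1 is conditioned on, so the path is blocked at A1.
Path 2: A5 ← A1 → A6 → A7
  A1 is a fork here and A1 is conditioned on, so the path is blocked at A1.
Path 3: A5 ← A2 → A6 ← A1 → A7
  A2 is a fork here and A2 is conditioned on, so the path is blocked at A2.
Path 4: A5 ← A2 → A6 → A7
  A2 is a fork here and A2 is conditioned on, so the path is blocked at A2.
All paths are blocked; A5 ⊥ A7 | {A1, A2, A4, A6} holds.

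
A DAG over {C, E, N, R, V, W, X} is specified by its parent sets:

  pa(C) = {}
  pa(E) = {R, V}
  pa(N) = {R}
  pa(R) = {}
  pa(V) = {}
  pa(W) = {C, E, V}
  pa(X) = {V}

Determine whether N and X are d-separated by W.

We examine all 2 paths between N and X:
Path 1: N ← R → E → W ← V → X
  R is a fork and R is not conditioned on; E is a chain and E is not conditioned on; W is a collider and W is conditioned on, which opens it; V is a fork and V is not conditioned on — no node blocks this path, so it is active.
Path 2: N ← R → E ← V → X
  R is a fork and R is not conditioned on; E is a collider and its descendant W is conditioned on, which opens it; V is a fork and V is not conditioned on — no node blocks this path, so it is active.
Since the path N ← R → E → W ← V → X is active, N and X are not d-separated given {W}.

No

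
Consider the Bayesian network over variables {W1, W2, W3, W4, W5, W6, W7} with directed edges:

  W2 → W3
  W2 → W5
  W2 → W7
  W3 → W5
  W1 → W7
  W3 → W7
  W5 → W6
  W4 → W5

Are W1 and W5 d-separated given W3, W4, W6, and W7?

No

There are 4 undirected paths between W1 and W5; checking each against the conditioning set {W3, W4, W6, W7}:
Path 1: W1 → W7 ← W2 → W5
  W7 is a collider and W7 is conditioned on, which opens it; W2 is a fork and W2 is not conditioned on — no node blocks this path, so it is active.
Path 2: W1 → W7 ← W2 → W3 → W5
  W3 is a chain here and W3 is conditioned on, so the path is blocked at W3.
Path 3: W1 → W7 ← W3 ← W2 → W5
  W3 is a chain here and W3 is conditioned on, so the path is blocked at W3.
Path 4: W1 → W7 ← W3 → W5
  W3 is a fork here and W3 is conditioned on, so the path is blocked at W3.
Since the path W1 → W7 ← W2 → W5 is active, W1 and W5 are not d-separated given {W3, W4, W6, W7}.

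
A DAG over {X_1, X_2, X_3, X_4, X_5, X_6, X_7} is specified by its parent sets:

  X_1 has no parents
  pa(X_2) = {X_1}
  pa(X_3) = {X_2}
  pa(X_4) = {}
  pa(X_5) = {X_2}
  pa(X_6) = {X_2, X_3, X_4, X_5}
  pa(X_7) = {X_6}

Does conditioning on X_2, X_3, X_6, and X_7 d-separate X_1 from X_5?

Yes — X_1 and X_5 are d-separated given {X_2, X_3, X_6, X_7}.

3 paths connect X_1 and X_5; each must be blocked for d-separation to hold:
Path 1: X_1 → X_2 → X_3 → X_6 ← X_5
  X_2 is a chain here and X_2 is conditioned on, so the path is blocked at X_2.
Path 2: X_1 → X_2 → X_5
  X_2 is a chain here and X_2 is conditioned on, so the path is blocked at X_2.
Path 3: X_1 → X_2 → X_6 ← X_5
  X_2 is a chain here and X_2 is conditioned on, so the path is blocked at X_2.
All paths are blocked; X_1 ⊥ X_5 | {X_2, X_3, X_6, X_7} holds.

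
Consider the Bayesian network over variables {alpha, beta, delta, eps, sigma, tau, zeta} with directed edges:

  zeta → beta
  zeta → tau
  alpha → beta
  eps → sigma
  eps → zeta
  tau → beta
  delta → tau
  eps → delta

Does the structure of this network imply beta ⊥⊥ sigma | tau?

4 paths connect beta and sigma; each must be blocked for d-separation to hold:
  1. beta ← zeta ← eps → sigma — zeta:chain[open]; eps:fork[open] ⇒ active
  2. beta ← zeta → tau ← delta ← eps → sigma — zeta:fork[open]; tau:collider[open]; delta:chain[open]; eps:fork[open] ⇒ active
  3. beta ← tau ← zeta ← eps → sigma — tau:chain[blocks]; zeta:chain[open]; eps:fork[open] ⇒ blocked
  4. beta ← tau ← delta ← eps → sigma — tau:chain[blocks]; delta:chain[open]; eps:fork[open] ⇒ blocked
At least one path is unblocked, so d-separation fails.

No — beta and sigma are not d-separated given {tau}.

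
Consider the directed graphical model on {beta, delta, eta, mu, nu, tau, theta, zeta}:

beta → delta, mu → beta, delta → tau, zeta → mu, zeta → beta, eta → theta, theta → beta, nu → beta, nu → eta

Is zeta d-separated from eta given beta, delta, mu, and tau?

We examine all 4 paths between zeta and eta:
Path 1: zeta → mu → beta ← nu → eta
  mu is a chain here and mu is conditioned on, so the path is blocked at mu.
Path 2: zeta → mu → beta ← theta ← eta
  mu is a chain here and mu is conditioned on, so the path is blocked at mu.
Path 3: zeta → beta ← nu → eta
  beta is a collider and beta is conditioned on, which opens it; nu is a fork and nu is not conditioned on — no node blocks this path, so it is active.
Path 4: zeta → beta ← theta ← eta
  beta is a collider and beta is conditioned on, which opens it; theta is a chain and theta is not conditioned on — no node blocks this path, so it is active.
Since the path zeta → beta ← nu → eta is active, zeta and eta are not d-separated given {beta, delta, mu, tau}.

No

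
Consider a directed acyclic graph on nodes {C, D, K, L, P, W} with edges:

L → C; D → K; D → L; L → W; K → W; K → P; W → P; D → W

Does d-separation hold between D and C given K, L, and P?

Yes — D and C are d-separated given {K, L, P}.

Enumerating the 4 paths from D to C and testing each for blocking by {K, L, P}:
Path 1: D → W ← L → C
  L is a fork here and L is conditioned on, so the path is blocked at L.
Path 2: D → K → W ← L → C
  K is a chain here and K is conditioned on, so the path is blocked at K.
Path 3: D → K → P ← W ← L → C
  K is a chain here and K is conditioned on, so the path is blocked at K.
Path 4: D → L → C
  L is a chain here and L is conditioned on, so the path is blocked at L.
Since every path is blocked, d-separation holds.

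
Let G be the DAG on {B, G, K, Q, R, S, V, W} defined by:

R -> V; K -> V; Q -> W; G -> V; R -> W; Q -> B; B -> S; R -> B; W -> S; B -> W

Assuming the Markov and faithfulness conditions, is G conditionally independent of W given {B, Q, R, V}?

We examine all 4 paths between G and W:
Path 1: G → V ← R → W
  R is a fork here and R is conditioned on, so the path is blocked at R.
Path 2: G → V ← R → B ← Q → W
  R is a fork here and R is conditioned on, so the path is blocked at R.
Path 3: G → V ← R → B → W
  R is a fork here and R is conditioned on, so the path is blocked at R.
Path 4: G → V ← R → B → S ← W
  R is a fork here and R is conditioned on, so the path is blocked at R.
Every path is blocked, so G and W are d-separated given {B, Q, R, V}.

Yes — G and W are d-separated given {B, Q, R, V}.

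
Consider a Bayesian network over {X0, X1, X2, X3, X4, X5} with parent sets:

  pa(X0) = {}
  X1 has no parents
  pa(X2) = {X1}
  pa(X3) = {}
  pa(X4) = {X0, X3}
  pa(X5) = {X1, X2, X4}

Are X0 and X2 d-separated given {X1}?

There are 2 undirected paths between X0 and X2; checking each against the conditioning set {X1}:
Path 1: X0 → X4 → X5 ← X1 → X2
  X5 is a collider here and neither X5 nor any of its descendants is conditioned on, so the collider stays closed — the path is blocked at X5.
Path 2: X0 → X4 → X5 ← X2
  X5 is a collider here and neither X5 nor any of its descendants is conditioned on, so the collider stays closed — the path is blocked at X5.
Since every path is blocked, d-separation holds.

Yes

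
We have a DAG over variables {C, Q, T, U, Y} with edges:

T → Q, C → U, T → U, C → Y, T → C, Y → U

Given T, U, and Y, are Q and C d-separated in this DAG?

Yes

Enumerating the 3 paths from Q to C and testing each for blocking by {T, U, Y}:
Path 1: Q ← T → C
  T is a fork here and T is conditioned on, so the path is blocked at T.
Path 2: Q ← T → U ← C
  T is a fork here and T is conditioned on, so the path is blocked at T.
Path 3: Q ← T → U ← Y ← C
  T is a fork here and T is conditioned on, so the path is blocked at T.
All paths are blocked; Q ⊥ C | {T, U, Y} holds.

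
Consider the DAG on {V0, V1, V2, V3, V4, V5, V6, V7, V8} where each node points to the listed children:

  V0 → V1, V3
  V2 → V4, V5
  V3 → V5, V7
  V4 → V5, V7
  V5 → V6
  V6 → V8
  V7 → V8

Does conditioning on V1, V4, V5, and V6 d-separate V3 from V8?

No

6 paths connect V3 and V8; each must be blocked for d-separation to hold:
Path 1: V3 → V5 ← V4 → V7 → V8
  V4 is a fork here and V4 is conditioned on, so the path is blocked at V4.
Path 2: V3 → V5 → V6 → V8
  V5 is a chain here and V5 is conditioned on, so the path is blocked at V5.
Path 3: V3 → V5 ← V2 → V4 → V7 → V8
  V4 is a chain here and V4 is conditioned on, so the path is blocked at V4.
Path 4: V3 → V7 → V8
  V7 is a chain and V7 is not conditioned on — no node blocks this path, so it is active.
Path 5: V3 → V7 ← V4 → V5 → V6 → V8
  V7 is a collider here and neither V7 nor any of its descendants is conditioned on, so the collider stays closed — the path is blocked at V7.
Path 6: V3 → V7 ← V4 ← V2 → V5 → V6 → V8
  V7 is a collider here and neither V7 nor any of its descendants is conditioned on, so the collider stays closed — the path is blocked at V7.
Since the path V3 → V7 → V8 is active, V3 and V8 are not d-separated given {V1, V4, V5, V6}.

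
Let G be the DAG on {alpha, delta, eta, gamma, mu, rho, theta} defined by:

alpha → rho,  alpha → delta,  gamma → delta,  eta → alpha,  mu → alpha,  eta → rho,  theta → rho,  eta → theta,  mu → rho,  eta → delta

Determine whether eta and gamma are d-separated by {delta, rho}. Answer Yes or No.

No

There are 6 undirected paths between eta and gamma; checking each against the conditioning set {delta, rho}:
Path 1: eta → alpha → delta ← gamma
  alpha is a chain and alpha is not conditioned on; delta is a collider and delta is conditioned on, which opens it — no node blocks this path, so it is active.
Path 2: eta → theta → rho ← alpha → delta ← gamma
  theta is a chain and theta is not conditioned on; rho is a collider and rho is conditioned on, which opens it; alpha is a fork and alpha is not conditioned on; delta is a collider and delta is conditioned on, which opens it — no node blocks this path, so it is active.
Path 3: eta → theta → rho ← mu → alpha → delta ← gamma
  theta is a chain and theta is not conditioned on; rho is a collider and rho is conditioned on, which opens it; mu is a fork and mu is not conditioned on; alpha is a chain and alpha is not conditioned on; delta is a collider and delta is conditioned on, which opens it — no node blocks this path, so it is active.
Path 4: eta → rho ← alpha → delta ← gamma
  rho is a collider and rho is conditioned on, which opens it; alpha is a fork and alpha is not conditioned on; delta is a collider and delta is conditioned on, which opens it — no node blocks this path, so it is active.
Path 5: eta → rho ← mu → alpha → delta ← gamma
  rho is a collider and rho is conditioned on, which opens it; mu is a fork and mu is not conditioned on; alpha is a chain and alpha is not conditioned on; delta is a collider and delta is conditioned on, which opens it — no node blocks this path, so it is active.
Path 6: eta → delta ← gamma
  delta is a collider and delta is conditioned on, which opens it — no node blocks this path, so it is active.
Because an active path exists, eta and gamma are not d-separated.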